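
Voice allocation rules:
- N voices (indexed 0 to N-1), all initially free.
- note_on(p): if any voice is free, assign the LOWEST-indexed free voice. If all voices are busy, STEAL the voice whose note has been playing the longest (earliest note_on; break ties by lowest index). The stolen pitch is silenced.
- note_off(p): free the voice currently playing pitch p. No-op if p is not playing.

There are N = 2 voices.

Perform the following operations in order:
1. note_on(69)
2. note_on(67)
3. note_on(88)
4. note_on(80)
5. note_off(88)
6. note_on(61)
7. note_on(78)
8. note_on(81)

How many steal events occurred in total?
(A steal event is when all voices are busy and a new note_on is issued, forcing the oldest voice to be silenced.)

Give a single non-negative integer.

Answer: 4

Derivation:
Op 1: note_on(69): voice 0 is free -> assigned | voices=[69 -]
Op 2: note_on(67): voice 1 is free -> assigned | voices=[69 67]
Op 3: note_on(88): all voices busy, STEAL voice 0 (pitch 69, oldest) -> assign | voices=[88 67]
Op 4: note_on(80): all voices busy, STEAL voice 1 (pitch 67, oldest) -> assign | voices=[88 80]
Op 5: note_off(88): free voice 0 | voices=[- 80]
Op 6: note_on(61): voice 0 is free -> assigned | voices=[61 80]
Op 7: note_on(78): all voices busy, STEAL voice 1 (pitch 80, oldest) -> assign | voices=[61 78]
Op 8: note_on(81): all voices busy, STEAL voice 0 (pitch 61, oldest) -> assign | voices=[81 78]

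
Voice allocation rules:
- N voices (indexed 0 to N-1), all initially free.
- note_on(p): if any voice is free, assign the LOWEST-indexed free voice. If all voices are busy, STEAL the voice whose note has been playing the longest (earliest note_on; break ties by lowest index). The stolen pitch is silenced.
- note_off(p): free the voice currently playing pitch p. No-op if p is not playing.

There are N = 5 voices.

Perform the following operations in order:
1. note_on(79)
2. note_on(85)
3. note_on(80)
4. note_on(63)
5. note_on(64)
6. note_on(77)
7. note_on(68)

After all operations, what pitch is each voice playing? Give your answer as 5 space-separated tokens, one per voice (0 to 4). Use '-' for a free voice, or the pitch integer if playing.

Op 1: note_on(79): voice 0 is free -> assigned | voices=[79 - - - -]
Op 2: note_on(85): voice 1 is free -> assigned | voices=[79 85 - - -]
Op 3: note_on(80): voice 2 is free -> assigned | voices=[79 85 80 - -]
Op 4: note_on(63): voice 3 is free -> assigned | voices=[79 85 80 63 -]
Op 5: note_on(64): voice 4 is free -> assigned | voices=[79 85 80 63 64]
Op 6: note_on(77): all voices busy, STEAL voice 0 (pitch 79, oldest) -> assign | voices=[77 85 80 63 64]
Op 7: note_on(68): all voices busy, STEAL voice 1 (pitch 85, oldest) -> assign | voices=[77 68 80 63 64]

Answer: 77 68 80 63 64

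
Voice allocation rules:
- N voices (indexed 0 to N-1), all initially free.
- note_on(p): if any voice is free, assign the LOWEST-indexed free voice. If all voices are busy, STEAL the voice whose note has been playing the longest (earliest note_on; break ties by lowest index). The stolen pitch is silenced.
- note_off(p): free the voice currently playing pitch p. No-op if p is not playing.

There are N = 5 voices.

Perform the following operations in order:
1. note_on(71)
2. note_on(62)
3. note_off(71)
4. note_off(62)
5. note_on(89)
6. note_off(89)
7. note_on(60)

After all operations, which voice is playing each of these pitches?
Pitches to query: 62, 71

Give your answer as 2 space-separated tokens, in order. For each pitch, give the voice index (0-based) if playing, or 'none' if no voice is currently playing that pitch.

Op 1: note_on(71): voice 0 is free -> assigned | voices=[71 - - - -]
Op 2: note_on(62): voice 1 is free -> assigned | voices=[71 62 - - -]
Op 3: note_off(71): free voice 0 | voices=[- 62 - - -]
Op 4: note_off(62): free voice 1 | voices=[- - - - -]
Op 5: note_on(89): voice 0 is free -> assigned | voices=[89 - - - -]
Op 6: note_off(89): free voice 0 | voices=[- - - - -]
Op 7: note_on(60): voice 0 is free -> assigned | voices=[60 - - - -]

Answer: none none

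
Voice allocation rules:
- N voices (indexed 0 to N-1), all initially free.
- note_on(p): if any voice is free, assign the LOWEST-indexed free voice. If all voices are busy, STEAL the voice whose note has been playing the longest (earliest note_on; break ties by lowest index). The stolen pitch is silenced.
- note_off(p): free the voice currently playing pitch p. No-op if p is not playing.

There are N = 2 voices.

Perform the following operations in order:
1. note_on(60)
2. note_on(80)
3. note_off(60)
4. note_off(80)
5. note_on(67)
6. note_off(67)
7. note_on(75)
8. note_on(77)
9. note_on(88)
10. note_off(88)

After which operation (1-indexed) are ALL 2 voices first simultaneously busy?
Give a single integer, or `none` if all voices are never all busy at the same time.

Answer: 2

Derivation:
Op 1: note_on(60): voice 0 is free -> assigned | voices=[60 -]
Op 2: note_on(80): voice 1 is free -> assigned | voices=[60 80]
Op 3: note_off(60): free voice 0 | voices=[- 80]
Op 4: note_off(80): free voice 1 | voices=[- -]
Op 5: note_on(67): voice 0 is free -> assigned | voices=[67 -]
Op 6: note_off(67): free voice 0 | voices=[- -]
Op 7: note_on(75): voice 0 is free -> assigned | voices=[75 -]
Op 8: note_on(77): voice 1 is free -> assigned | voices=[75 77]
Op 9: note_on(88): all voices busy, STEAL voice 0 (pitch 75, oldest) -> assign | voices=[88 77]
Op 10: note_off(88): free voice 0 | voices=[- 77]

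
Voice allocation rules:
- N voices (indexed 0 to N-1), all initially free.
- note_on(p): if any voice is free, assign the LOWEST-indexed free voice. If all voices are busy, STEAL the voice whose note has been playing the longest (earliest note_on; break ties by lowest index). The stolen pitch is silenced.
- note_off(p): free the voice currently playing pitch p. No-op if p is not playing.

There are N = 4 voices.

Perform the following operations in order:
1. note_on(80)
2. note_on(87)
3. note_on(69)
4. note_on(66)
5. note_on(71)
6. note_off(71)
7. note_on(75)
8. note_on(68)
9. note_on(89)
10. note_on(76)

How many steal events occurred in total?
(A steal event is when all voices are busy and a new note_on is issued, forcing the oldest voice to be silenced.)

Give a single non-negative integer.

Answer: 4

Derivation:
Op 1: note_on(80): voice 0 is free -> assigned | voices=[80 - - -]
Op 2: note_on(87): voice 1 is free -> assigned | voices=[80 87 - -]
Op 3: note_on(69): voice 2 is free -> assigned | voices=[80 87 69 -]
Op 4: note_on(66): voice 3 is free -> assigned | voices=[80 87 69 66]
Op 5: note_on(71): all voices busy, STEAL voice 0 (pitch 80, oldest) -> assign | voices=[71 87 69 66]
Op 6: note_off(71): free voice 0 | voices=[- 87 69 66]
Op 7: note_on(75): voice 0 is free -> assigned | voices=[75 87 69 66]
Op 8: note_on(68): all voices busy, STEAL voice 1 (pitch 87, oldest) -> assign | voices=[75 68 69 66]
Op 9: note_on(89): all voices busy, STEAL voice 2 (pitch 69, oldest) -> assign | voices=[75 68 89 66]
Op 10: note_on(76): all voices busy, STEAL voice 3 (pitch 66, oldest) -> assign | voices=[75 68 89 76]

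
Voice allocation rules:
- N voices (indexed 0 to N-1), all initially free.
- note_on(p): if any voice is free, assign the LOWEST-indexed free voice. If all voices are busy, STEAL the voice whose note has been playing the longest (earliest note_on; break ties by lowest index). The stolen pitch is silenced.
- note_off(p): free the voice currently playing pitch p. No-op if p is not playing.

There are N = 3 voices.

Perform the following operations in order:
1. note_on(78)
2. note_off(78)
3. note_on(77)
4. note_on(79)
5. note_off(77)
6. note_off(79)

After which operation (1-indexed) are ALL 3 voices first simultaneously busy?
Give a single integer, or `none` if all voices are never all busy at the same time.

Op 1: note_on(78): voice 0 is free -> assigned | voices=[78 - -]
Op 2: note_off(78): free voice 0 | voices=[- - -]
Op 3: note_on(77): voice 0 is free -> assigned | voices=[77 - -]
Op 4: note_on(79): voice 1 is free -> assigned | voices=[77 79 -]
Op 5: note_off(77): free voice 0 | voices=[- 79 -]
Op 6: note_off(79): free voice 1 | voices=[- - -]

Answer: none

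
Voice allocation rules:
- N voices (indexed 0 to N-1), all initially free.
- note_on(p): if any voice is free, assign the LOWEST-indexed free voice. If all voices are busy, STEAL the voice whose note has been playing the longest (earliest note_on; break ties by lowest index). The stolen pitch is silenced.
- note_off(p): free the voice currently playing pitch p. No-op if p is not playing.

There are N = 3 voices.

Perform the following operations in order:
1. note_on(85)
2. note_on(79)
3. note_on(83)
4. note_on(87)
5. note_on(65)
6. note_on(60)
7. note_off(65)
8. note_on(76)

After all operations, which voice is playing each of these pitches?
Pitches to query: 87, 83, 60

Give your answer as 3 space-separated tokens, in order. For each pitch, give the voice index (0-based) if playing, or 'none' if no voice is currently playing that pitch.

Op 1: note_on(85): voice 0 is free -> assigned | voices=[85 - -]
Op 2: note_on(79): voice 1 is free -> assigned | voices=[85 79 -]
Op 3: note_on(83): voice 2 is free -> assigned | voices=[85 79 83]
Op 4: note_on(87): all voices busy, STEAL voice 0 (pitch 85, oldest) -> assign | voices=[87 79 83]
Op 5: note_on(65): all voices busy, STEAL voice 1 (pitch 79, oldest) -> assign | voices=[87 65 83]
Op 6: note_on(60): all voices busy, STEAL voice 2 (pitch 83, oldest) -> assign | voices=[87 65 60]
Op 7: note_off(65): free voice 1 | voices=[87 - 60]
Op 8: note_on(76): voice 1 is free -> assigned | voices=[87 76 60]

Answer: 0 none 2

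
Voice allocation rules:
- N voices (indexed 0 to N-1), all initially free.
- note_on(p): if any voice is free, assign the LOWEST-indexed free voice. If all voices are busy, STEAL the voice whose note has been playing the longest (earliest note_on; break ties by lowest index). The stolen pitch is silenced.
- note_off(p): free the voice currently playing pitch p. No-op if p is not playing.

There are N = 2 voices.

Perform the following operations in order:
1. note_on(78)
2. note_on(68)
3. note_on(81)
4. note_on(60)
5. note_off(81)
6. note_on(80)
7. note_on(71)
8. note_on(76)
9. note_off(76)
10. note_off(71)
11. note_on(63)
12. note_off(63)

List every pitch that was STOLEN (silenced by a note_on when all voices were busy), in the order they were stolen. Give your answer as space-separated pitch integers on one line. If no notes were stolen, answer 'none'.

Answer: 78 68 60 80

Derivation:
Op 1: note_on(78): voice 0 is free -> assigned | voices=[78 -]
Op 2: note_on(68): voice 1 is free -> assigned | voices=[78 68]
Op 3: note_on(81): all voices busy, STEAL voice 0 (pitch 78, oldest) -> assign | voices=[81 68]
Op 4: note_on(60): all voices busy, STEAL voice 1 (pitch 68, oldest) -> assign | voices=[81 60]
Op 5: note_off(81): free voice 0 | voices=[- 60]
Op 6: note_on(80): voice 0 is free -> assigned | voices=[80 60]
Op 7: note_on(71): all voices busy, STEAL voice 1 (pitch 60, oldest) -> assign | voices=[80 71]
Op 8: note_on(76): all voices busy, STEAL voice 0 (pitch 80, oldest) -> assign | voices=[76 71]
Op 9: note_off(76): free voice 0 | voices=[- 71]
Op 10: note_off(71): free voice 1 | voices=[- -]
Op 11: note_on(63): voice 0 is free -> assigned | voices=[63 -]
Op 12: note_off(63): free voice 0 | voices=[- -]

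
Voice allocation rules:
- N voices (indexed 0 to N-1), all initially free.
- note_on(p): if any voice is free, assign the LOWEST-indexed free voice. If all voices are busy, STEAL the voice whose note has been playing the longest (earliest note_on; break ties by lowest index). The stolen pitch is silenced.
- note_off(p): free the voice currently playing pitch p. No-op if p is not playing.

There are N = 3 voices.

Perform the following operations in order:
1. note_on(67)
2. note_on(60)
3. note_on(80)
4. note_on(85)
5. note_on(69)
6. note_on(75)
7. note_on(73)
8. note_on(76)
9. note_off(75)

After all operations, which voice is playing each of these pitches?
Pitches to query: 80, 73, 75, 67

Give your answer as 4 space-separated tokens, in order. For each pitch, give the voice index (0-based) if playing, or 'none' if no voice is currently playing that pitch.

Answer: none 0 none none

Derivation:
Op 1: note_on(67): voice 0 is free -> assigned | voices=[67 - -]
Op 2: note_on(60): voice 1 is free -> assigned | voices=[67 60 -]
Op 3: note_on(80): voice 2 is free -> assigned | voices=[67 60 80]
Op 4: note_on(85): all voices busy, STEAL voice 0 (pitch 67, oldest) -> assign | voices=[85 60 80]
Op 5: note_on(69): all voices busy, STEAL voice 1 (pitch 60, oldest) -> assign | voices=[85 69 80]
Op 6: note_on(75): all voices busy, STEAL voice 2 (pitch 80, oldest) -> assign | voices=[85 69 75]
Op 7: note_on(73): all voices busy, STEAL voice 0 (pitch 85, oldest) -> assign | voices=[73 69 75]
Op 8: note_on(76): all voices busy, STEAL voice 1 (pitch 69, oldest) -> assign | voices=[73 76 75]
Op 9: note_off(75): free voice 2 | voices=[73 76 -]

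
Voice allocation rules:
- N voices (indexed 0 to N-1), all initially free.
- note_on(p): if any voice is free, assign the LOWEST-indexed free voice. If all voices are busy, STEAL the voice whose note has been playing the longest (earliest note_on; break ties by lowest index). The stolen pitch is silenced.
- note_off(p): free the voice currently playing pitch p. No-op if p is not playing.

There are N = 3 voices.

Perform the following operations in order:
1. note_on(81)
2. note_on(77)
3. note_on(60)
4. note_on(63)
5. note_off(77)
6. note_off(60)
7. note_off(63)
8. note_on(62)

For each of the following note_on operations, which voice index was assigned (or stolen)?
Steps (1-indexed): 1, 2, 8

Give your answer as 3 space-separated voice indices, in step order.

Op 1: note_on(81): voice 0 is free -> assigned | voices=[81 - -]
Op 2: note_on(77): voice 1 is free -> assigned | voices=[81 77 -]
Op 3: note_on(60): voice 2 is free -> assigned | voices=[81 77 60]
Op 4: note_on(63): all voices busy, STEAL voice 0 (pitch 81, oldest) -> assign | voices=[63 77 60]
Op 5: note_off(77): free voice 1 | voices=[63 - 60]
Op 6: note_off(60): free voice 2 | voices=[63 - -]
Op 7: note_off(63): free voice 0 | voices=[- - -]
Op 8: note_on(62): voice 0 is free -> assigned | voices=[62 - -]

Answer: 0 1 0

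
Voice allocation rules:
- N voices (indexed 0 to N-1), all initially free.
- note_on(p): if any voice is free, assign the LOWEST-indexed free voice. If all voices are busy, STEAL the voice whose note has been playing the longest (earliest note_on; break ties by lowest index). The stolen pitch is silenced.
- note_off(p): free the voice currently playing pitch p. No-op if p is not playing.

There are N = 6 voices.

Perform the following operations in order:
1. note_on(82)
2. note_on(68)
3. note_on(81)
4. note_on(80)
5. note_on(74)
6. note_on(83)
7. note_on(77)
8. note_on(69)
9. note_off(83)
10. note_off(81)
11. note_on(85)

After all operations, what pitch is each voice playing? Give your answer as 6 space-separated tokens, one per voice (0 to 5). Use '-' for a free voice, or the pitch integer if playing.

Answer: 77 69 85 80 74 -

Derivation:
Op 1: note_on(82): voice 0 is free -> assigned | voices=[82 - - - - -]
Op 2: note_on(68): voice 1 is free -> assigned | voices=[82 68 - - - -]
Op 3: note_on(81): voice 2 is free -> assigned | voices=[82 68 81 - - -]
Op 4: note_on(80): voice 3 is free -> assigned | voices=[82 68 81 80 - -]
Op 5: note_on(74): voice 4 is free -> assigned | voices=[82 68 81 80 74 -]
Op 6: note_on(83): voice 5 is free -> assigned | voices=[82 68 81 80 74 83]
Op 7: note_on(77): all voices busy, STEAL voice 0 (pitch 82, oldest) -> assign | voices=[77 68 81 80 74 83]
Op 8: note_on(69): all voices busy, STEAL voice 1 (pitch 68, oldest) -> assign | voices=[77 69 81 80 74 83]
Op 9: note_off(83): free voice 5 | voices=[77 69 81 80 74 -]
Op 10: note_off(81): free voice 2 | voices=[77 69 - 80 74 -]
Op 11: note_on(85): voice 2 is free -> assigned | voices=[77 69 85 80 74 -]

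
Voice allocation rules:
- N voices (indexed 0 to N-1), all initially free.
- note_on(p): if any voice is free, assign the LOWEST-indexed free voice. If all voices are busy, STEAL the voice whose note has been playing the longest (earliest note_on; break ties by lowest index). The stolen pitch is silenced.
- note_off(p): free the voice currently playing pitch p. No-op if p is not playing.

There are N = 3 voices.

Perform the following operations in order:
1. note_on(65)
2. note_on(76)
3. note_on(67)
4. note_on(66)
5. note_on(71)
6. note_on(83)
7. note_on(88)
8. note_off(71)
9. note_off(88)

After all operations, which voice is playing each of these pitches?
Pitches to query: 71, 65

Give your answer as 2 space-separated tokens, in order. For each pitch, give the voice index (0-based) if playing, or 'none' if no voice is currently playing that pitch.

Op 1: note_on(65): voice 0 is free -> assigned | voices=[65 - -]
Op 2: note_on(76): voice 1 is free -> assigned | voices=[65 76 -]
Op 3: note_on(67): voice 2 is free -> assigned | voices=[65 76 67]
Op 4: note_on(66): all voices busy, STEAL voice 0 (pitch 65, oldest) -> assign | voices=[66 76 67]
Op 5: note_on(71): all voices busy, STEAL voice 1 (pitch 76, oldest) -> assign | voices=[66 71 67]
Op 6: note_on(83): all voices busy, STEAL voice 2 (pitch 67, oldest) -> assign | voices=[66 71 83]
Op 7: note_on(88): all voices busy, STEAL voice 0 (pitch 66, oldest) -> assign | voices=[88 71 83]
Op 8: note_off(71): free voice 1 | voices=[88 - 83]
Op 9: note_off(88): free voice 0 | voices=[- - 83]

Answer: none none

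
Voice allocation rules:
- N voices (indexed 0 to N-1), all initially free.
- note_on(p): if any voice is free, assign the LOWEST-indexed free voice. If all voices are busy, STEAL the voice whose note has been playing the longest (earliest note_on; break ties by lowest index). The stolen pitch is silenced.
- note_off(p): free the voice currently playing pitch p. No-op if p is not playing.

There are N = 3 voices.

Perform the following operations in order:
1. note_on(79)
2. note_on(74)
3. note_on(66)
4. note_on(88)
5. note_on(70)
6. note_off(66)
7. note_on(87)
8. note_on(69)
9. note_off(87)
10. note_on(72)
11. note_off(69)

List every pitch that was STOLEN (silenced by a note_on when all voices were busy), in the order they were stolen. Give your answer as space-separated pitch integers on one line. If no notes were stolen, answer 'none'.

Op 1: note_on(79): voice 0 is free -> assigned | voices=[79 - -]
Op 2: note_on(74): voice 1 is free -> assigned | voices=[79 74 -]
Op 3: note_on(66): voice 2 is free -> assigned | voices=[79 74 66]
Op 4: note_on(88): all voices busy, STEAL voice 0 (pitch 79, oldest) -> assign | voices=[88 74 66]
Op 5: note_on(70): all voices busy, STEAL voice 1 (pitch 74, oldest) -> assign | voices=[88 70 66]
Op 6: note_off(66): free voice 2 | voices=[88 70 -]
Op 7: note_on(87): voice 2 is free -> assigned | voices=[88 70 87]
Op 8: note_on(69): all voices busy, STEAL voice 0 (pitch 88, oldest) -> assign | voices=[69 70 87]
Op 9: note_off(87): free voice 2 | voices=[69 70 -]
Op 10: note_on(72): voice 2 is free -> assigned | voices=[69 70 72]
Op 11: note_off(69): free voice 0 | voices=[- 70 72]

Answer: 79 74 88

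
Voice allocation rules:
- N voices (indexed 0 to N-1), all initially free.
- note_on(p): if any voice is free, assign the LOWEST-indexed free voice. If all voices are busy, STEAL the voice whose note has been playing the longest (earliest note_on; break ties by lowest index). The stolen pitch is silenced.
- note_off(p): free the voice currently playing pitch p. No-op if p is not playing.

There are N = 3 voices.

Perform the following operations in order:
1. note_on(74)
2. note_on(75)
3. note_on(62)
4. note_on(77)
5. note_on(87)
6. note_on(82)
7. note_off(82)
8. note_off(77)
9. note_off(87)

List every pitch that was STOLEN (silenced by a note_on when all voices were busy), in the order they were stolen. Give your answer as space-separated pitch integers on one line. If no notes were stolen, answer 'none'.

Op 1: note_on(74): voice 0 is free -> assigned | voices=[74 - -]
Op 2: note_on(75): voice 1 is free -> assigned | voices=[74 75 -]
Op 3: note_on(62): voice 2 is free -> assigned | voices=[74 75 62]
Op 4: note_on(77): all voices busy, STEAL voice 0 (pitch 74, oldest) -> assign | voices=[77 75 62]
Op 5: note_on(87): all voices busy, STEAL voice 1 (pitch 75, oldest) -> assign | voices=[77 87 62]
Op 6: note_on(82): all voices busy, STEAL voice 2 (pitch 62, oldest) -> assign | voices=[77 87 82]
Op 7: note_off(82): free voice 2 | voices=[77 87 -]
Op 8: note_off(77): free voice 0 | voices=[- 87 -]
Op 9: note_off(87): free voice 1 | voices=[- - -]

Answer: 74 75 62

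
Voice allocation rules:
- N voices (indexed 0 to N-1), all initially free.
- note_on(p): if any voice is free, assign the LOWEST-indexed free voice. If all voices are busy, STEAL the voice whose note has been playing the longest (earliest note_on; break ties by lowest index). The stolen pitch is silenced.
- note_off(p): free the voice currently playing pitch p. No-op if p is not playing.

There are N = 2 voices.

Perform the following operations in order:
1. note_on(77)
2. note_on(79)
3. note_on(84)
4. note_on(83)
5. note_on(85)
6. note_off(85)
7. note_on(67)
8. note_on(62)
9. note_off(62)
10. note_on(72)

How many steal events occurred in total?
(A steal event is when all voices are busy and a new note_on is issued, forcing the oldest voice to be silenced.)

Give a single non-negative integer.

Answer: 4

Derivation:
Op 1: note_on(77): voice 0 is free -> assigned | voices=[77 -]
Op 2: note_on(79): voice 1 is free -> assigned | voices=[77 79]
Op 3: note_on(84): all voices busy, STEAL voice 0 (pitch 77, oldest) -> assign | voices=[84 79]
Op 4: note_on(83): all voices busy, STEAL voice 1 (pitch 79, oldest) -> assign | voices=[84 83]
Op 5: note_on(85): all voices busy, STEAL voice 0 (pitch 84, oldest) -> assign | voices=[85 83]
Op 6: note_off(85): free voice 0 | voices=[- 83]
Op 7: note_on(67): voice 0 is free -> assigned | voices=[67 83]
Op 8: note_on(62): all voices busy, STEAL voice 1 (pitch 83, oldest) -> assign | voices=[67 62]
Op 9: note_off(62): free voice 1 | voices=[67 -]
Op 10: note_on(72): voice 1 is free -> assigned | voices=[67 72]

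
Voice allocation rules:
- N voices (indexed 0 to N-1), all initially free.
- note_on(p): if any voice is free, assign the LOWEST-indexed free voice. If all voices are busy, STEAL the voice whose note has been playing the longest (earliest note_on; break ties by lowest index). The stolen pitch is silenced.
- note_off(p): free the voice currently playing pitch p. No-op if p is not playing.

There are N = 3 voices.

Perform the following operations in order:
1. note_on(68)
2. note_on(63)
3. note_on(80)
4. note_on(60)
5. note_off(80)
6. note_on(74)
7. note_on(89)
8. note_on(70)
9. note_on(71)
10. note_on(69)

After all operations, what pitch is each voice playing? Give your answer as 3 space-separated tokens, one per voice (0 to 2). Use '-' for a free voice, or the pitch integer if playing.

Op 1: note_on(68): voice 0 is free -> assigned | voices=[68 - -]
Op 2: note_on(63): voice 1 is free -> assigned | voices=[68 63 -]
Op 3: note_on(80): voice 2 is free -> assigned | voices=[68 63 80]
Op 4: note_on(60): all voices busy, STEAL voice 0 (pitch 68, oldest) -> assign | voices=[60 63 80]
Op 5: note_off(80): free voice 2 | voices=[60 63 -]
Op 6: note_on(74): voice 2 is free -> assigned | voices=[60 63 74]
Op 7: note_on(89): all voices busy, STEAL voice 1 (pitch 63, oldest) -> assign | voices=[60 89 74]
Op 8: note_on(70): all voices busy, STEAL voice 0 (pitch 60, oldest) -> assign | voices=[70 89 74]
Op 9: note_on(71): all voices busy, STEAL voice 2 (pitch 74, oldest) -> assign | voices=[70 89 71]
Op 10: note_on(69): all voices busy, STEAL voice 1 (pitch 89, oldest) -> assign | voices=[70 69 71]

Answer: 70 69 71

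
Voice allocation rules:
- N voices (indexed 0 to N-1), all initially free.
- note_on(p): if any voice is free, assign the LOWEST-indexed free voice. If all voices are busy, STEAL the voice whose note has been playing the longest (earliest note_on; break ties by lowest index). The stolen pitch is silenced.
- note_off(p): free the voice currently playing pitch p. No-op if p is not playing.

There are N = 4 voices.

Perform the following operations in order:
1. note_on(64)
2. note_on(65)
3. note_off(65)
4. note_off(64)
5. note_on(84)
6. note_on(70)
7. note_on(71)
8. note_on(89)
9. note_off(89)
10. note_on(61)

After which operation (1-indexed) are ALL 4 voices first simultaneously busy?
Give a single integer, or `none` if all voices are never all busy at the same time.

Answer: 8

Derivation:
Op 1: note_on(64): voice 0 is free -> assigned | voices=[64 - - -]
Op 2: note_on(65): voice 1 is free -> assigned | voices=[64 65 - -]
Op 3: note_off(65): free voice 1 | voices=[64 - - -]
Op 4: note_off(64): free voice 0 | voices=[- - - -]
Op 5: note_on(84): voice 0 is free -> assigned | voices=[84 - - -]
Op 6: note_on(70): voice 1 is free -> assigned | voices=[84 70 - -]
Op 7: note_on(71): voice 2 is free -> assigned | voices=[84 70 71 -]
Op 8: note_on(89): voice 3 is free -> assigned | voices=[84 70 71 89]
Op 9: note_off(89): free voice 3 | voices=[84 70 71 -]
Op 10: note_on(61): voice 3 is free -> assigned | voices=[84 70 71 61]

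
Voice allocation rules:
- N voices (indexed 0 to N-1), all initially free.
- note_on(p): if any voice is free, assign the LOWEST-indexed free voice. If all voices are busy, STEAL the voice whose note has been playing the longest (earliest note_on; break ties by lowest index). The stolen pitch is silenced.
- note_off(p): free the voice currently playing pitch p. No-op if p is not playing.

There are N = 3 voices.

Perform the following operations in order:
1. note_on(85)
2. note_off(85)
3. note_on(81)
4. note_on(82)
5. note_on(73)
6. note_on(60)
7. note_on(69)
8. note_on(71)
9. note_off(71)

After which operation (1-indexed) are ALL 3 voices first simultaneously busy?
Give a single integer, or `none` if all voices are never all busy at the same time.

Answer: 5

Derivation:
Op 1: note_on(85): voice 0 is free -> assigned | voices=[85 - -]
Op 2: note_off(85): free voice 0 | voices=[- - -]
Op 3: note_on(81): voice 0 is free -> assigned | voices=[81 - -]
Op 4: note_on(82): voice 1 is free -> assigned | voices=[81 82 -]
Op 5: note_on(73): voice 2 is free -> assigned | voices=[81 82 73]
Op 6: note_on(60): all voices busy, STEAL voice 0 (pitch 81, oldest) -> assign | voices=[60 82 73]
Op 7: note_on(69): all voices busy, STEAL voice 1 (pitch 82, oldest) -> assign | voices=[60 69 73]
Op 8: note_on(71): all voices busy, STEAL voice 2 (pitch 73, oldest) -> assign | voices=[60 69 71]
Op 9: note_off(71): free voice 2 | voices=[60 69 -]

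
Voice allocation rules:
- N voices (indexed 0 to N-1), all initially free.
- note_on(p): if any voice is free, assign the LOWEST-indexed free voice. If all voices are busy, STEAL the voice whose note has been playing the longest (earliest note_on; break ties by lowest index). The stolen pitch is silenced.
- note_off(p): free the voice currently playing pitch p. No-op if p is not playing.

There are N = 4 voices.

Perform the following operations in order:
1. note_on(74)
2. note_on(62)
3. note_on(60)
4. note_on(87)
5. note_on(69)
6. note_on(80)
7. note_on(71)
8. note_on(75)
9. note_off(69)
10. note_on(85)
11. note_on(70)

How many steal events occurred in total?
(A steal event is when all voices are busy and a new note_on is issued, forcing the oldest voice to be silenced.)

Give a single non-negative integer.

Answer: 5

Derivation:
Op 1: note_on(74): voice 0 is free -> assigned | voices=[74 - - -]
Op 2: note_on(62): voice 1 is free -> assigned | voices=[74 62 - -]
Op 3: note_on(60): voice 2 is free -> assigned | voices=[74 62 60 -]
Op 4: note_on(87): voice 3 is free -> assigned | voices=[74 62 60 87]
Op 5: note_on(69): all voices busy, STEAL voice 0 (pitch 74, oldest) -> assign | voices=[69 62 60 87]
Op 6: note_on(80): all voices busy, STEAL voice 1 (pitch 62, oldest) -> assign | voices=[69 80 60 87]
Op 7: note_on(71): all voices busy, STEAL voice 2 (pitch 60, oldest) -> assign | voices=[69 80 71 87]
Op 8: note_on(75): all voices busy, STEAL voice 3 (pitch 87, oldest) -> assign | voices=[69 80 71 75]
Op 9: note_off(69): free voice 0 | voices=[- 80 71 75]
Op 10: note_on(85): voice 0 is free -> assigned | voices=[85 80 71 75]
Op 11: note_on(70): all voices busy, STEAL voice 1 (pitch 80, oldest) -> assign | voices=[85 70 71 75]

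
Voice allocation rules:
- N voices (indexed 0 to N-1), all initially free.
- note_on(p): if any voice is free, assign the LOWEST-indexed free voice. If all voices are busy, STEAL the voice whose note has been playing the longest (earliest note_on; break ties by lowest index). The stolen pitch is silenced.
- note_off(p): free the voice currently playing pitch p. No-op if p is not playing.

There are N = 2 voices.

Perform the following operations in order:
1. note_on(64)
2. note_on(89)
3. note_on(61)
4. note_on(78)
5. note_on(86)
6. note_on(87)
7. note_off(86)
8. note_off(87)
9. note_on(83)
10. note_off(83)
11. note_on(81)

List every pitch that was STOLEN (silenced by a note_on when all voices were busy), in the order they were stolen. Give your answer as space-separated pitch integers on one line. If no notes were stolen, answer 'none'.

Answer: 64 89 61 78

Derivation:
Op 1: note_on(64): voice 0 is free -> assigned | voices=[64 -]
Op 2: note_on(89): voice 1 is free -> assigned | voices=[64 89]
Op 3: note_on(61): all voices busy, STEAL voice 0 (pitch 64, oldest) -> assign | voices=[61 89]
Op 4: note_on(78): all voices busy, STEAL voice 1 (pitch 89, oldest) -> assign | voices=[61 78]
Op 5: note_on(86): all voices busy, STEAL voice 0 (pitch 61, oldest) -> assign | voices=[86 78]
Op 6: note_on(87): all voices busy, STEAL voice 1 (pitch 78, oldest) -> assign | voices=[86 87]
Op 7: note_off(86): free voice 0 | voices=[- 87]
Op 8: note_off(87): free voice 1 | voices=[- -]
Op 9: note_on(83): voice 0 is free -> assigned | voices=[83 -]
Op 10: note_off(83): free voice 0 | voices=[- -]
Op 11: note_on(81): voice 0 is free -> assigned | voices=[81 -]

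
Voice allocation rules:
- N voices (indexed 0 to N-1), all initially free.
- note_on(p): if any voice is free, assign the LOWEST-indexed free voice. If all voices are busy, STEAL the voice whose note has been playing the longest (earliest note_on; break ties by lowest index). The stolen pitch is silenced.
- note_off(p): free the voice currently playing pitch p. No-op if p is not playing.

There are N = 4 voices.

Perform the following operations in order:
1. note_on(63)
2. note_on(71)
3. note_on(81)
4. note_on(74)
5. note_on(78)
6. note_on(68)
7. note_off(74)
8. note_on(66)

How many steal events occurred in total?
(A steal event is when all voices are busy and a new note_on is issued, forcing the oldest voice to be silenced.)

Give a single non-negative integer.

Answer: 2

Derivation:
Op 1: note_on(63): voice 0 is free -> assigned | voices=[63 - - -]
Op 2: note_on(71): voice 1 is free -> assigned | voices=[63 71 - -]
Op 3: note_on(81): voice 2 is free -> assigned | voices=[63 71 81 -]
Op 4: note_on(74): voice 3 is free -> assigned | voices=[63 71 81 74]
Op 5: note_on(78): all voices busy, STEAL voice 0 (pitch 63, oldest) -> assign | voices=[78 71 81 74]
Op 6: note_on(68): all voices busy, STEAL voice 1 (pitch 71, oldest) -> assign | voices=[78 68 81 74]
Op 7: note_off(74): free voice 3 | voices=[78 68 81 -]
Op 8: note_on(66): voice 3 is free -> assigned | voices=[78 68 81 66]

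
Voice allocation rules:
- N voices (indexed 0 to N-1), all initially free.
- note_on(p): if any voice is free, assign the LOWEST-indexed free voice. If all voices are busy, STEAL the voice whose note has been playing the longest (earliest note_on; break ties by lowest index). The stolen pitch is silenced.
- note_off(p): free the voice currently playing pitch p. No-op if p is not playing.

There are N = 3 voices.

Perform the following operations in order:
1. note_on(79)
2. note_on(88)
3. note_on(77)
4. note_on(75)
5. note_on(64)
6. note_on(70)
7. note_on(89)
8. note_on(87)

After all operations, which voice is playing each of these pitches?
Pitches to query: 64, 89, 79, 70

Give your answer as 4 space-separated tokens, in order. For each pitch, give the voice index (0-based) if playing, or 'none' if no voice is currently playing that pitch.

Answer: none 0 none 2

Derivation:
Op 1: note_on(79): voice 0 is free -> assigned | voices=[79 - -]
Op 2: note_on(88): voice 1 is free -> assigned | voices=[79 88 -]
Op 3: note_on(77): voice 2 is free -> assigned | voices=[79 88 77]
Op 4: note_on(75): all voices busy, STEAL voice 0 (pitch 79, oldest) -> assign | voices=[75 88 77]
Op 5: note_on(64): all voices busy, STEAL voice 1 (pitch 88, oldest) -> assign | voices=[75 64 77]
Op 6: note_on(70): all voices busy, STEAL voice 2 (pitch 77, oldest) -> assign | voices=[75 64 70]
Op 7: note_on(89): all voices busy, STEAL voice 0 (pitch 75, oldest) -> assign | voices=[89 64 70]
Op 8: note_on(87): all voices busy, STEAL voice 1 (pitch 64, oldest) -> assign | voices=[89 87 70]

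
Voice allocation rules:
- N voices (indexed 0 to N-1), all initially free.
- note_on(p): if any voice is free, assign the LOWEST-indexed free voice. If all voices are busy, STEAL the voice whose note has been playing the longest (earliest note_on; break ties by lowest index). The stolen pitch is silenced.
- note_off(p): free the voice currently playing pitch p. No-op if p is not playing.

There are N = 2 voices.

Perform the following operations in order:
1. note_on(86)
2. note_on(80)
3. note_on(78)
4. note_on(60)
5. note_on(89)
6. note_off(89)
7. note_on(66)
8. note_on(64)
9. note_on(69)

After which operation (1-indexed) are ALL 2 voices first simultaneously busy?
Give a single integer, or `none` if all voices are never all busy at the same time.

Op 1: note_on(86): voice 0 is free -> assigned | voices=[86 -]
Op 2: note_on(80): voice 1 is free -> assigned | voices=[86 80]
Op 3: note_on(78): all voices busy, STEAL voice 0 (pitch 86, oldest) -> assign | voices=[78 80]
Op 4: note_on(60): all voices busy, STEAL voice 1 (pitch 80, oldest) -> assign | voices=[78 60]
Op 5: note_on(89): all voices busy, STEAL voice 0 (pitch 78, oldest) -> assign | voices=[89 60]
Op 6: note_off(89): free voice 0 | voices=[- 60]
Op 7: note_on(66): voice 0 is free -> assigned | voices=[66 60]
Op 8: note_on(64): all voices busy, STEAL voice 1 (pitch 60, oldest) -> assign | voices=[66 64]
Op 9: note_on(69): all voices busy, STEAL voice 0 (pitch 66, oldest) -> assign | voices=[69 64]

Answer: 2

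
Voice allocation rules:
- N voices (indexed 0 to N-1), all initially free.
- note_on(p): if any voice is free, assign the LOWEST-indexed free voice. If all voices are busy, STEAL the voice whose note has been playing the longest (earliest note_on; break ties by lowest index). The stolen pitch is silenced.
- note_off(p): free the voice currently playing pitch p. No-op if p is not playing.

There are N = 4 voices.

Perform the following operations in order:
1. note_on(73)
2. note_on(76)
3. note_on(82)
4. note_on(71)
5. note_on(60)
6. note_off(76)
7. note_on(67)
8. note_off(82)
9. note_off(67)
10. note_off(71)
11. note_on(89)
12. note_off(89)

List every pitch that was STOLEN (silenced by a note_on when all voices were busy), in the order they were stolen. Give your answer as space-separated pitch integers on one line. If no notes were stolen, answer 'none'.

Answer: 73

Derivation:
Op 1: note_on(73): voice 0 is free -> assigned | voices=[73 - - -]
Op 2: note_on(76): voice 1 is free -> assigned | voices=[73 76 - -]
Op 3: note_on(82): voice 2 is free -> assigned | voices=[73 76 82 -]
Op 4: note_on(71): voice 3 is free -> assigned | voices=[73 76 82 71]
Op 5: note_on(60): all voices busy, STEAL voice 0 (pitch 73, oldest) -> assign | voices=[60 76 82 71]
Op 6: note_off(76): free voice 1 | voices=[60 - 82 71]
Op 7: note_on(67): voice 1 is free -> assigned | voices=[60 67 82 71]
Op 8: note_off(82): free voice 2 | voices=[60 67 - 71]
Op 9: note_off(67): free voice 1 | voices=[60 - - 71]
Op 10: note_off(71): free voice 3 | voices=[60 - - -]
Op 11: note_on(89): voice 1 is free -> assigned | voices=[60 89 - -]
Op 12: note_off(89): free voice 1 | voices=[60 - - -]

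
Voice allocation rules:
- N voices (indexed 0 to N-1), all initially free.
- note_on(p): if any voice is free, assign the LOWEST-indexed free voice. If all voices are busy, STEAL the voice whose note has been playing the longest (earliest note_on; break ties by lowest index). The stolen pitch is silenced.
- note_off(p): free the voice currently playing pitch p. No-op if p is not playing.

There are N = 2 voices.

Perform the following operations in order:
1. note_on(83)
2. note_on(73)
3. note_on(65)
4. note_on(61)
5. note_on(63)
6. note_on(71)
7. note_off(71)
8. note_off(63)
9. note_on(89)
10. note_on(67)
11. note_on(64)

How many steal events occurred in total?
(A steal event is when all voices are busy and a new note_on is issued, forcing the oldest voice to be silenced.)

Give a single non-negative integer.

Answer: 5

Derivation:
Op 1: note_on(83): voice 0 is free -> assigned | voices=[83 -]
Op 2: note_on(73): voice 1 is free -> assigned | voices=[83 73]
Op 3: note_on(65): all voices busy, STEAL voice 0 (pitch 83, oldest) -> assign | voices=[65 73]
Op 4: note_on(61): all voices busy, STEAL voice 1 (pitch 73, oldest) -> assign | voices=[65 61]
Op 5: note_on(63): all voices busy, STEAL voice 0 (pitch 65, oldest) -> assign | voices=[63 61]
Op 6: note_on(71): all voices busy, STEAL voice 1 (pitch 61, oldest) -> assign | voices=[63 71]
Op 7: note_off(71): free voice 1 | voices=[63 -]
Op 8: note_off(63): free voice 0 | voices=[- -]
Op 9: note_on(89): voice 0 is free -> assigned | voices=[89 -]
Op 10: note_on(67): voice 1 is free -> assigned | voices=[89 67]
Op 11: note_on(64): all voices busy, STEAL voice 0 (pitch 89, oldest) -> assign | voices=[64 67]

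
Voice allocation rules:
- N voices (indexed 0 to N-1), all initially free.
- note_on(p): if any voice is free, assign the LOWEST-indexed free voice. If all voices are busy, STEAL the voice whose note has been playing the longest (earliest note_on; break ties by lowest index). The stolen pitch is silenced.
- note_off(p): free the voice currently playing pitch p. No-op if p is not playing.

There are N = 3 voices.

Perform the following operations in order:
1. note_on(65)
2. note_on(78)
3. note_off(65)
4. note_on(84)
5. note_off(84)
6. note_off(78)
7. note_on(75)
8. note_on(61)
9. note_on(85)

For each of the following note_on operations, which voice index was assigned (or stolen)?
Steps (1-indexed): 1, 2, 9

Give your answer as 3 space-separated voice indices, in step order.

Op 1: note_on(65): voice 0 is free -> assigned | voices=[65 - -]
Op 2: note_on(78): voice 1 is free -> assigned | voices=[65 78 -]
Op 3: note_off(65): free voice 0 | voices=[- 78 -]
Op 4: note_on(84): voice 0 is free -> assigned | voices=[84 78 -]
Op 5: note_off(84): free voice 0 | voices=[- 78 -]
Op 6: note_off(78): free voice 1 | voices=[- - -]
Op 7: note_on(75): voice 0 is free -> assigned | voices=[75 - -]
Op 8: note_on(61): voice 1 is free -> assigned | voices=[75 61 -]
Op 9: note_on(85): voice 2 is free -> assigned | voices=[75 61 85]

Answer: 0 1 2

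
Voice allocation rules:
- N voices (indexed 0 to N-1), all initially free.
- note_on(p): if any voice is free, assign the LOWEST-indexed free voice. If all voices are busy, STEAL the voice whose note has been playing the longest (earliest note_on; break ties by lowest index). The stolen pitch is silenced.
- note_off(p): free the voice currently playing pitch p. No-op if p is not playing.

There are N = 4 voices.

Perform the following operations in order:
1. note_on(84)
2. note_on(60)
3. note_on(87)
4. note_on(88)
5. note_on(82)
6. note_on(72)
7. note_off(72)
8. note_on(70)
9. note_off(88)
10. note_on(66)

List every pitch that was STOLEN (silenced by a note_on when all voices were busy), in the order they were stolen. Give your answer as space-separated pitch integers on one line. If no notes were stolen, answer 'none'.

Op 1: note_on(84): voice 0 is free -> assigned | voices=[84 - - -]
Op 2: note_on(60): voice 1 is free -> assigned | voices=[84 60 - -]
Op 3: note_on(87): voice 2 is free -> assigned | voices=[84 60 87 -]
Op 4: note_on(88): voice 3 is free -> assigned | voices=[84 60 87 88]
Op 5: note_on(82): all voices busy, STEAL voice 0 (pitch 84, oldest) -> assign | voices=[82 60 87 88]
Op 6: note_on(72): all voices busy, STEAL voice 1 (pitch 60, oldest) -> assign | voices=[82 72 87 88]
Op 7: note_off(72): free voice 1 | voices=[82 - 87 88]
Op 8: note_on(70): voice 1 is free -> assigned | voices=[82 70 87 88]
Op 9: note_off(88): free voice 3 | voices=[82 70 87 -]
Op 10: note_on(66): voice 3 is free -> assigned | voices=[82 70 87 66]

Answer: 84 60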